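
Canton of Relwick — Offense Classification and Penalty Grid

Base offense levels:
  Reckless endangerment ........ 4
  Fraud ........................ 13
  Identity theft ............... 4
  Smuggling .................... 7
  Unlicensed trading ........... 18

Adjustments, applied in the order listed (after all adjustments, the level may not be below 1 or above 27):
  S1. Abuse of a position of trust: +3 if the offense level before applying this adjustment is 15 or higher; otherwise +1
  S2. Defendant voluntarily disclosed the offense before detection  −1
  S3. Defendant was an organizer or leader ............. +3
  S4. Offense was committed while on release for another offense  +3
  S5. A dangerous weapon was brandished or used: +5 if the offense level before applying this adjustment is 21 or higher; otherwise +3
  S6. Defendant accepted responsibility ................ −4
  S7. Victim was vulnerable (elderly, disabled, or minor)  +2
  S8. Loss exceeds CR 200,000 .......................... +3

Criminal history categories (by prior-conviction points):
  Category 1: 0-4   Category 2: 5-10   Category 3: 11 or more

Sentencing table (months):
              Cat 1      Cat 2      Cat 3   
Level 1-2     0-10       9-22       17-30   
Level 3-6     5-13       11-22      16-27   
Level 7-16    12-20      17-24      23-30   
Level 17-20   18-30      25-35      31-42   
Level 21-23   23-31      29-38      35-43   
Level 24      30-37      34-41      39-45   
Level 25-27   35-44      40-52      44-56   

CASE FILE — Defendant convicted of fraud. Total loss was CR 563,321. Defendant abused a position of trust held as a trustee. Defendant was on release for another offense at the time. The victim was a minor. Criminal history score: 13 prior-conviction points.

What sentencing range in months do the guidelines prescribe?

Base offense level for fraud: 13.
S1 applies (level before this adjustment is 13 < 15, so +1): 13 + 1 = 14.
S4 applies: 14 + 3 = 17.
S6 does not apply.
S7 applies: 17 + 2 = 19.
S8 applies: 19 + 3 = 22.
Final offense level: 22.
Criminal history: 13 prior points → Category 3 (11+).
Level 22 falls in the 21-23 band.
Grid: Level 21-23 × Category 3 = 35-43 months.

35-43 months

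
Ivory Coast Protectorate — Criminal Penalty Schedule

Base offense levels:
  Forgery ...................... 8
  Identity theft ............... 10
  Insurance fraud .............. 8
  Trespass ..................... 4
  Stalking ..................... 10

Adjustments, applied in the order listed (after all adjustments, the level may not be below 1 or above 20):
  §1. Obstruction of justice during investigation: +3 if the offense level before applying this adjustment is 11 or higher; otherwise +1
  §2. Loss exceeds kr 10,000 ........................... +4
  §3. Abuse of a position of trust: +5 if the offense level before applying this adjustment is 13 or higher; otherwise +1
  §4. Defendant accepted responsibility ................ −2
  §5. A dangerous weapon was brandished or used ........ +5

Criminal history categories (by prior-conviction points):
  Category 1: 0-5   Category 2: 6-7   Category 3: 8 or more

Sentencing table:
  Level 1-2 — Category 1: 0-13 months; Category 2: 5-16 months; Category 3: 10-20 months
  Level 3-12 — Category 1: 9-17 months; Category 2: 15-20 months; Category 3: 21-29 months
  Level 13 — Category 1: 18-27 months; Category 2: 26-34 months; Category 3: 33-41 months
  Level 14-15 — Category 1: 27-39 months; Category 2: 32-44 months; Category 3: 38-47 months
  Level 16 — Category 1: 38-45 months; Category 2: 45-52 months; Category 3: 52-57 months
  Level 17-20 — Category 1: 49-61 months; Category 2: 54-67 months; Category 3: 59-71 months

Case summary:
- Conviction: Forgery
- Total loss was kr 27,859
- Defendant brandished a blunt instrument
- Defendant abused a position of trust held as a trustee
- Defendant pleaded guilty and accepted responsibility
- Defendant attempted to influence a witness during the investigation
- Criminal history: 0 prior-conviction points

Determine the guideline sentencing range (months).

49-61 months

Base offense level for forgery: 8.
§1 applies (level before this adjustment is 8 < 11, so +1): 8 + 1 = 9.
§2 applies: 9 + 4 = 13.
§3 applies (level before this adjustment is 13 ≥ 13, so +5): 13 + 5 = 18.
§4 applies: 18 − 2 = 16.
§5 applies: 16 + 5 = 21.
Level 21 exceeds the maximum of 20; capped at 20.
Final offense level: 20.
Criminal history: 0 prior points → Category 1 (0-5).
Level 20 falls in the 17-20 band.
Grid: Level 17-20 × Category 1 = 49-61 months.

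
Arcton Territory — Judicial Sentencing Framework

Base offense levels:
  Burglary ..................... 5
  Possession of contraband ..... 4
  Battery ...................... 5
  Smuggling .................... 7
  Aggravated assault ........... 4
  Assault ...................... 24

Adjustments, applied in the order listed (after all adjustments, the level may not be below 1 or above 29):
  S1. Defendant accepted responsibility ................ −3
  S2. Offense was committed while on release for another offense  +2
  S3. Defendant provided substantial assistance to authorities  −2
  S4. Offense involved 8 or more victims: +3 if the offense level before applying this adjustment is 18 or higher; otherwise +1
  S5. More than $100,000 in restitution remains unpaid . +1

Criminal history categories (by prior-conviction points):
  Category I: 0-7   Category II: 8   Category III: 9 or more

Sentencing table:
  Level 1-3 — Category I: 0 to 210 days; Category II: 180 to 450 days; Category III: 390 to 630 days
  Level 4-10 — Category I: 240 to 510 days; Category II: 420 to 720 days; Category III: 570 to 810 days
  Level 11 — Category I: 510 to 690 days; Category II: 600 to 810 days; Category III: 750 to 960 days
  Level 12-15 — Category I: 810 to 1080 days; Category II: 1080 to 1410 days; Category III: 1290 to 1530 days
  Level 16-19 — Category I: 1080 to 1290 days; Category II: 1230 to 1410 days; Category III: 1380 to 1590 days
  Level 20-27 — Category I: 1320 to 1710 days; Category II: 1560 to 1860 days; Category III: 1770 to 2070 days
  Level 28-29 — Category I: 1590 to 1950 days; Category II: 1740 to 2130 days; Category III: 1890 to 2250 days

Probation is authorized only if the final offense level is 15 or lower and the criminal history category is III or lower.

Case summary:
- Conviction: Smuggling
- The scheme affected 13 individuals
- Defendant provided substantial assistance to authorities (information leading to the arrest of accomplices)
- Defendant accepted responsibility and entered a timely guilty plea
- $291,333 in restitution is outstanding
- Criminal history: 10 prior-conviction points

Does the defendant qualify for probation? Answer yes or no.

Yes

Base offense level for smuggling: 7.
S1 applies: 7 − 3 = 4.
S2 does not apply.
S3 applies: 4 − 2 = 2.
S4 applies (level before this adjustment is 2 < 18, so +1): 2 + 1 = 3.
S5 applies: 3 + 1 = 4.
Final offense level: 4.
Criminal history: 10 prior points → Category III (9+).
Level 4 falls in the 4-10 band.
Grid: Level 4-10 × Category III = 570-810 days.
Probation check: level 4 ≤ 15 and category III ≤ III → eligible.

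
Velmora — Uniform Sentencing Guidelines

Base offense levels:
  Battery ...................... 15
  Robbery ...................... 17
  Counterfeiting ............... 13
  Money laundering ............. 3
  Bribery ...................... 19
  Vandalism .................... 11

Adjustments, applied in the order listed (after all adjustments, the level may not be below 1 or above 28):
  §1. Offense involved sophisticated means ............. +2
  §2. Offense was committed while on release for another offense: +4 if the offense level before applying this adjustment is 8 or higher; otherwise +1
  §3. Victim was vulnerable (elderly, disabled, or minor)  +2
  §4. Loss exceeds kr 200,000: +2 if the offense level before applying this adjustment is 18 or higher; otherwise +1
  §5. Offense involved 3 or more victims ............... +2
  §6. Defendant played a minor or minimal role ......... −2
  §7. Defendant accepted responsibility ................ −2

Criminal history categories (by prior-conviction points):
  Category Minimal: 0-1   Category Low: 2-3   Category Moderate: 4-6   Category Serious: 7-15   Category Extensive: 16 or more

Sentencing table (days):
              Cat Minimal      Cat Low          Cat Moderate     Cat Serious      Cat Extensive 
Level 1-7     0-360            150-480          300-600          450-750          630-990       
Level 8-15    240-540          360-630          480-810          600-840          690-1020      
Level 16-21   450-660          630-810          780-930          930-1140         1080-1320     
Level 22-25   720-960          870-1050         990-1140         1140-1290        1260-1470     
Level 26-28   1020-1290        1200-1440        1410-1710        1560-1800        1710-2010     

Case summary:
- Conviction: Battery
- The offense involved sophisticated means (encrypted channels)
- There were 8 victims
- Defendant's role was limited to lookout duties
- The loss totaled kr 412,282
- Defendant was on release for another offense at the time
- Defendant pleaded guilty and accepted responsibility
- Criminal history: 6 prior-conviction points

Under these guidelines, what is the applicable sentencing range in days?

780-930 days

Base offense level for battery: 15.
§1 applies: 15 + 2 = 17.
§2 applies (level before this adjustment is 17 ≥ 8, so +4): 17 + 4 = 21.
§4 applies (level before this adjustment is 21 ≥ 18, so +2): 21 + 2 = 23.
§5 applies: 23 + 2 = 25.
§6 applies: 25 − 2 = 23.
§7 applies: 23 − 2 = 21.
Final offense level: 21.
Criminal history: 6 prior points → Category Moderate (4-6).
Level 21 falls in the 16-21 band.
Grid: Level 16-21 × Category Moderate = 780-930 days.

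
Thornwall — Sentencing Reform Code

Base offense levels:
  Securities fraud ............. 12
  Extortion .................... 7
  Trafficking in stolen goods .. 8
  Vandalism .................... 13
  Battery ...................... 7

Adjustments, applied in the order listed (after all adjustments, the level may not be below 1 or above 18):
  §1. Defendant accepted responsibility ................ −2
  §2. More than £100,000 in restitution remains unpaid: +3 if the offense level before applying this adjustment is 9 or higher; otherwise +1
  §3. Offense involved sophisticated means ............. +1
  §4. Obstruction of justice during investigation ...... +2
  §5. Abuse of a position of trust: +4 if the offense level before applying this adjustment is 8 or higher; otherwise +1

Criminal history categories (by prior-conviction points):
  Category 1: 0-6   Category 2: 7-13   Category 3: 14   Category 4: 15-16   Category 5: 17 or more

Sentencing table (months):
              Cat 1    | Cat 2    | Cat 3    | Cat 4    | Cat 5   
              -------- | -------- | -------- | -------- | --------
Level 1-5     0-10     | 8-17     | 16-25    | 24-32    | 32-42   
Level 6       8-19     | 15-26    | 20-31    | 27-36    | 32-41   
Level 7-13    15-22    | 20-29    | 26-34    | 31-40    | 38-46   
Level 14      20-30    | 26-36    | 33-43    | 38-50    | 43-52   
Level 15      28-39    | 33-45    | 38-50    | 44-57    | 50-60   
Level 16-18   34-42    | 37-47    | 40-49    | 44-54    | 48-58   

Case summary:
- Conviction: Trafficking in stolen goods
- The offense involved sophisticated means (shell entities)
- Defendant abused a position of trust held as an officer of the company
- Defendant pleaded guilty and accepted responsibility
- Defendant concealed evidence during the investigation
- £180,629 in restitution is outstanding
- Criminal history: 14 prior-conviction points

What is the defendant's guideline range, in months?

33-43 months

Base offense level for trafficking in stolen goods: 8.
§1 applies: 8 − 2 = 6.
§2 applies (level before this adjustment is 6 < 9, so +1): 6 + 1 = 7.
§3 applies: 7 + 1 = 8.
§4 applies: 8 + 2 = 10.
§5 applies (level before this adjustment is 10 ≥ 8, so +4): 10 + 4 = 14.
Final offense level: 14.
Criminal history: 14 prior points → Category 3 (14).
Level 14 falls in the 14 band.
Grid: Level 14 × Category 3 = 33-43 months.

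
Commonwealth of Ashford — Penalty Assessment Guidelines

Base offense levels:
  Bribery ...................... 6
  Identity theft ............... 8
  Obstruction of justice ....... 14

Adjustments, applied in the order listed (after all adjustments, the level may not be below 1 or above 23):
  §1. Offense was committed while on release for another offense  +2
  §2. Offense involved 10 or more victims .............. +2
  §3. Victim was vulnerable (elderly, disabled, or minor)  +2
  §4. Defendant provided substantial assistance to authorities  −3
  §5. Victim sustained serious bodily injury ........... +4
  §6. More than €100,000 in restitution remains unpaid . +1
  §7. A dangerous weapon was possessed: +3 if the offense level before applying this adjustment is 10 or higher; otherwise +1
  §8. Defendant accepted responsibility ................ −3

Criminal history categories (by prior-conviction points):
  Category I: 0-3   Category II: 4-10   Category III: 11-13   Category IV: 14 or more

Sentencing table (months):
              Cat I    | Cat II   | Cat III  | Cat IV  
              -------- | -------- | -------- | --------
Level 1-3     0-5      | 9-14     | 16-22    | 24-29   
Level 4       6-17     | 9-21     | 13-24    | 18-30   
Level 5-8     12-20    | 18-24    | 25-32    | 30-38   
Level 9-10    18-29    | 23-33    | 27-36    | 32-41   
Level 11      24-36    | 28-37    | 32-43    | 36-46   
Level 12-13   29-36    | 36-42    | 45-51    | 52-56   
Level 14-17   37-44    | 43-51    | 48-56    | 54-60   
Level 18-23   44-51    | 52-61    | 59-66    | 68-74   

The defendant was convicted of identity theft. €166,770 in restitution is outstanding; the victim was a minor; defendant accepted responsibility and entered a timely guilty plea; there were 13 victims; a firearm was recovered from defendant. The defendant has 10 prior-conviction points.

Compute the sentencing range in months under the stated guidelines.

36-42 months

Base offense level for identity theft: 8.
§1 does not apply.
§2 applies: 8 + 2 = 10.
§3 applies: 10 + 2 = 12.
§4 does not apply.
§6 applies: 12 + 1 = 13.
§7 applies (level before this adjustment is 13 ≥ 10, so +3): 13 + 3 = 16.
§8 applies: 16 − 3 = 13.
Final offense level: 13.
Criminal history: 10 prior points → Category II (4-10).
Level 13 falls in the 12-13 band.
Grid: Level 12-13 × Category II = 36-42 months.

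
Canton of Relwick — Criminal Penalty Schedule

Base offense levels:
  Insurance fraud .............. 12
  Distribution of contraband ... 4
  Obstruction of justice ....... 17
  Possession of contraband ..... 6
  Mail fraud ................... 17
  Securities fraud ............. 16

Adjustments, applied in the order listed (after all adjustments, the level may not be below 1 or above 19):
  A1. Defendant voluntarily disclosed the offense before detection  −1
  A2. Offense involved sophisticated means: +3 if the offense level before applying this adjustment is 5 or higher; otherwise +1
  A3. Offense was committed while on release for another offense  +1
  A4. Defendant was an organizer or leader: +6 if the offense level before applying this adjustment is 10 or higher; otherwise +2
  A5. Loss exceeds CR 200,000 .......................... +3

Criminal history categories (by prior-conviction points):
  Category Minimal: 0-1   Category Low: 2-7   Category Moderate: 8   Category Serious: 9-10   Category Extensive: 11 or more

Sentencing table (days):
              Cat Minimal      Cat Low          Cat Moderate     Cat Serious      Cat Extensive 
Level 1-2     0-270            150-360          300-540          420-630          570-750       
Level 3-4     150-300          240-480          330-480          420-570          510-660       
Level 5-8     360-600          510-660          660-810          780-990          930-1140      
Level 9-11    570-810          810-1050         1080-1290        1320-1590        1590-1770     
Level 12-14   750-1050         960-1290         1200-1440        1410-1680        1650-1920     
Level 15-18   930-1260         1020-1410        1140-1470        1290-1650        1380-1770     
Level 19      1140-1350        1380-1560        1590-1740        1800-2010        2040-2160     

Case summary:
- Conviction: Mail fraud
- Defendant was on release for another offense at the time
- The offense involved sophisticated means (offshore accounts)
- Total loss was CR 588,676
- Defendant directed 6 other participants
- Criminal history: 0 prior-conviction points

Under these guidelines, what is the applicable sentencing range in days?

1140-1350 days

Base offense level for mail fraud: 17.
A2 applies (level before this adjustment is 17 ≥ 5, so +3): 17 + 3 = 20.
A3 applies: 20 + 1 = 21.
A4 applies (level before this adjustment is 21 ≥ 10, so +6): 21 + 6 = 27.
A5 applies: 27 + 3 = 30.
Level 30 exceeds the maximum of 19; capped at 19.
Final offense level: 19.
Criminal history: 0 prior points → Category Minimal (0-1).
Level 19 falls in the 19 band.
Grid: Level 19 × Category Minimal = 1140-1350 days.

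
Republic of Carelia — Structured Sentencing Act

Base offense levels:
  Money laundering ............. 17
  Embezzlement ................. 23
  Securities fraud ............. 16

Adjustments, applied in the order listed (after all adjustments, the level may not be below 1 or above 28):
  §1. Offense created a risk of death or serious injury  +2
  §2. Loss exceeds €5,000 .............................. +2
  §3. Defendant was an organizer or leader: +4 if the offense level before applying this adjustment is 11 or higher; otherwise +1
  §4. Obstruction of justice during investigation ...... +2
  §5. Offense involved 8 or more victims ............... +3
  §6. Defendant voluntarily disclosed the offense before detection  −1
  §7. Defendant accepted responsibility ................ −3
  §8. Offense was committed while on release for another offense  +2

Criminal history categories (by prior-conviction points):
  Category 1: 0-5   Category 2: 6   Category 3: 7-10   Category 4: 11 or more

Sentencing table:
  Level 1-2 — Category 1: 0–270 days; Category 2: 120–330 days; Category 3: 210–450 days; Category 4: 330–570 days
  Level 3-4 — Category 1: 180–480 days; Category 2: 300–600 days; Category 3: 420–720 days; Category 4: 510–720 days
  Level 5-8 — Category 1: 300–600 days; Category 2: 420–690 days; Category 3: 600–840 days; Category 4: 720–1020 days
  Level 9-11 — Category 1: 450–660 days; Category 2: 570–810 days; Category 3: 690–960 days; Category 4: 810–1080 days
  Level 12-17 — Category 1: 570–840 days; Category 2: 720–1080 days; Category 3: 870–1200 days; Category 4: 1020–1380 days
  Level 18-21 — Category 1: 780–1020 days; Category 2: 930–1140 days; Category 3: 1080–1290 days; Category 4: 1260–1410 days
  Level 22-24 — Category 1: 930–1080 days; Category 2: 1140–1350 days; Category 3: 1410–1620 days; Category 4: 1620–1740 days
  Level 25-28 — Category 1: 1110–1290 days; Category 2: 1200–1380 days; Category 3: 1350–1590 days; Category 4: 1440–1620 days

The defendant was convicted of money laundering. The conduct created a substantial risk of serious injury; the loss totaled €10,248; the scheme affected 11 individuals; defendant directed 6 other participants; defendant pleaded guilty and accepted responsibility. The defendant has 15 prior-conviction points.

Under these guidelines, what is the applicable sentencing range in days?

1440-1620 days

Base offense level for money laundering: 17.
§1 applies: 17 + 2 = 19.
§2 applies: 19 + 2 = 21.
§3 applies (level before this adjustment is 21 ≥ 11, so +4): 21 + 4 = 25.
§5 applies: 25 + 3 = 28.
§7 applies: 28 − 3 = 25.
§8 does not apply.
Final offense level: 25.
Criminal history: 15 prior points → Category 4 (11+).
Level 25 falls in the 25-28 band.
Grid: Level 25-28 × Category 4 = 1440-1620 days.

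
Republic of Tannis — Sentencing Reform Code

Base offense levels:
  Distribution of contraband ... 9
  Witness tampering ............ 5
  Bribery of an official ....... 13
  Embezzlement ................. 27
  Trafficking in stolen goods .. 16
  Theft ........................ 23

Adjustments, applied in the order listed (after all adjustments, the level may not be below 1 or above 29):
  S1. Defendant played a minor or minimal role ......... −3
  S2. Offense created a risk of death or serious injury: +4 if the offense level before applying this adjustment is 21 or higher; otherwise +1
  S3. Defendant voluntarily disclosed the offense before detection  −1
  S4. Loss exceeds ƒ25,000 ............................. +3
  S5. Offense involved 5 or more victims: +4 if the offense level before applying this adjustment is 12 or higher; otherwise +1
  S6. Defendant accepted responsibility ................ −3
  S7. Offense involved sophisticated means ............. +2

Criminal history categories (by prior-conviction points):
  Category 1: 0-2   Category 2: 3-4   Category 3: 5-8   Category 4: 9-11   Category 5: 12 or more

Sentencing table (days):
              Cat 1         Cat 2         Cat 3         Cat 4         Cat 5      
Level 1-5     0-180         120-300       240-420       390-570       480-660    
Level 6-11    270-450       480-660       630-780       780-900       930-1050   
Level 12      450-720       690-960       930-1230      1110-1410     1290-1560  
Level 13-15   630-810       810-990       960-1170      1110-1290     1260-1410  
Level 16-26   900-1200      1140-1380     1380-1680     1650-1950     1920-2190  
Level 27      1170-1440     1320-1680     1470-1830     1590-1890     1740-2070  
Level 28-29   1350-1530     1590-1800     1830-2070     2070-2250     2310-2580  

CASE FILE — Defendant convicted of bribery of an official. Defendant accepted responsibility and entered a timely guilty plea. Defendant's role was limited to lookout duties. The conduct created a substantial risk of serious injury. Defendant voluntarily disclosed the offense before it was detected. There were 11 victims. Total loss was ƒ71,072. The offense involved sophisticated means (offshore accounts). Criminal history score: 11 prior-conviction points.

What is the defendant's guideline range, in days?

1650-1950 days

Base offense level for bribery of an official: 13.
S1 applies: 13 − 3 = 10.
S2 applies (level before this adjustment is 10 < 21, so +1): 10 + 1 = 11.
S3 applies: 11 − 1 = 10.
S4 applies: 10 + 3 = 13.
S5 applies (level before this adjustment is 13 ≥ 12, so +4): 13 + 4 = 17.
S6 applies: 17 − 3 = 14.
S7 applies: 14 + 2 = 16.
Final offense level: 16.
Criminal history: 11 prior points → Category 4 (9-11).
Level 16 falls in the 16-26 band.
Grid: Level 16-26 × Category 4 = 1650-1950 days.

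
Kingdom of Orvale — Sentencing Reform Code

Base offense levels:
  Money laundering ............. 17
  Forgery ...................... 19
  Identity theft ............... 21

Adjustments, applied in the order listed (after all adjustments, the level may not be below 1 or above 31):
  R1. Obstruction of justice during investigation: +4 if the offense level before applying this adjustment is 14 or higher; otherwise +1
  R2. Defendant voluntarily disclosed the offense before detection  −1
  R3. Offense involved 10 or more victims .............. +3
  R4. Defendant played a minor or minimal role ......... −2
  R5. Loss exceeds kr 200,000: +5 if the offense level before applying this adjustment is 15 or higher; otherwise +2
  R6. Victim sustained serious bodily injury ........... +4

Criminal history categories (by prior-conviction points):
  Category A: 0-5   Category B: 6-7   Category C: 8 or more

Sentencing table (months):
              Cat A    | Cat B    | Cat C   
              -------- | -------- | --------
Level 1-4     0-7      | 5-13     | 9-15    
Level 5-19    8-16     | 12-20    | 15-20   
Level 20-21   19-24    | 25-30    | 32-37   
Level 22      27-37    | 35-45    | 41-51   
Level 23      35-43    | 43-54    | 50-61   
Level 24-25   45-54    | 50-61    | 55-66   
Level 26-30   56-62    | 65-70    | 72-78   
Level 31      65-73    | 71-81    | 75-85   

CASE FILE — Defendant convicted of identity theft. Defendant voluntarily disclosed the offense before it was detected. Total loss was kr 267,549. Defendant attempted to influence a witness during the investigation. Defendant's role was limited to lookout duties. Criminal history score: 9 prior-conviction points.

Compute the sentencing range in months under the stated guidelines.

Base offense level for identity theft: 21.
R1 applies (level before this adjustment is 21 ≥ 14, so +4): 21 + 4 = 25.
R2 applies: 25 − 1 = 24.
R4 applies: 24 − 2 = 22.
R5 applies (level before this adjustment is 22 ≥ 15, so +5): 22 + 5 = 27.
R6 does not apply.
Final offense level: 27.
Criminal history: 9 prior points → Category C (8+).
Level 27 falls in the 26-30 band.
Grid: Level 26-30 × Category C = 72-78 months.

72-78 months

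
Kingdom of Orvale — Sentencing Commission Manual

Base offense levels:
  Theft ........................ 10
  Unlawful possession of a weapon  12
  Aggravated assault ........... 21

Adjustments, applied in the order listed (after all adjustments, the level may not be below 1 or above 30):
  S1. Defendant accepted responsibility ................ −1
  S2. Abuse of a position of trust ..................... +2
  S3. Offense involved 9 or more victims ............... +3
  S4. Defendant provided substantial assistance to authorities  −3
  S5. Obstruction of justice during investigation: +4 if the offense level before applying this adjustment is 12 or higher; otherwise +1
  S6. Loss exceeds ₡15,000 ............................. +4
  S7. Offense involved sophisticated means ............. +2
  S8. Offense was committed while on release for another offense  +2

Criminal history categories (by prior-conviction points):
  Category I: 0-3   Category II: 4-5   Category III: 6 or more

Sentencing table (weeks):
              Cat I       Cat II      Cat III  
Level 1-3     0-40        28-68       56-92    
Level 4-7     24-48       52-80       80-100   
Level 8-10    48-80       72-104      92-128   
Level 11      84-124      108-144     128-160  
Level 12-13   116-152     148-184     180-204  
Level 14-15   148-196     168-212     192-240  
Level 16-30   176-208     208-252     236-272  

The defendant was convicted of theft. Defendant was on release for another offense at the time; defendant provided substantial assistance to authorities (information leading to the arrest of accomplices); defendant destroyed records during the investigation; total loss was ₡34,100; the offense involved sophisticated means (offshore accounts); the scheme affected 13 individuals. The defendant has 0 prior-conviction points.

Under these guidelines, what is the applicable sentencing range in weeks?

176-208 weeks

Base offense level for theft: 10.
S1 does not apply.
S3 applies: 10 + 3 = 13.
S4 applies: 13 − 3 = 10.
S5 applies (level before this adjustment is 10 < 12, so +1): 10 + 1 = 11.
S6 applies: 11 + 4 = 15.
S7 applies: 15 + 2 = 17.
S8 applies: 17 + 2 = 19.
Final offense level: 19.
Criminal history: 0 prior points → Category I (0-3).
Level 19 falls in the 16-30 band.
Grid: Level 16-30 × Category I = 176-208 weeks.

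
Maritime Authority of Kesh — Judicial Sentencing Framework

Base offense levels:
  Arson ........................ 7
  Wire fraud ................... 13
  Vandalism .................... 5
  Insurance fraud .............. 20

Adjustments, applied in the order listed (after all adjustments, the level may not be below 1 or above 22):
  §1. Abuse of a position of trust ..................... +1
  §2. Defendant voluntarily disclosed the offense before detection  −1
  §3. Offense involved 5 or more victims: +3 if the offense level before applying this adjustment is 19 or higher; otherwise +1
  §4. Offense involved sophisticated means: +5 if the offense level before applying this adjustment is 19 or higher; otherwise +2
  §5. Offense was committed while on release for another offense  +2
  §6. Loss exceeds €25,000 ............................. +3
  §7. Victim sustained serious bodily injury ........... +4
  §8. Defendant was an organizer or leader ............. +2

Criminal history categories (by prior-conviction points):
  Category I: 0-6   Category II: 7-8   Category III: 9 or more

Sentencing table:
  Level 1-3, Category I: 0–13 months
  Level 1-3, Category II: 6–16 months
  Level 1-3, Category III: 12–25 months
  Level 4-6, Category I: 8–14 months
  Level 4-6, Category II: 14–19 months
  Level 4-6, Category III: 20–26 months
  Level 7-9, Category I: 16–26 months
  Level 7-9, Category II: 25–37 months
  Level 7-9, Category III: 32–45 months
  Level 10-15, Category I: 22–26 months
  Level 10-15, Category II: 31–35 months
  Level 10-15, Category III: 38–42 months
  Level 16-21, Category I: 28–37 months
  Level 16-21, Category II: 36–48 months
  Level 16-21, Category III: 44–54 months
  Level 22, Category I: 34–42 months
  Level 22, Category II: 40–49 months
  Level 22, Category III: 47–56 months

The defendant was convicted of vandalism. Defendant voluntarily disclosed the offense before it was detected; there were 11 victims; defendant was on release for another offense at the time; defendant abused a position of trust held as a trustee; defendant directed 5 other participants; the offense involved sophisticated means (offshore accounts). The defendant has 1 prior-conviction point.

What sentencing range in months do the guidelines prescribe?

Base offense level for vandalism: 5.
§1 applies: 5 + 1 = 6.
§2 applies: 6 − 1 = 5.
§3 applies (level before this adjustment is 5 < 19, so +1): 5 + 1 = 6.
§4 applies (level before this adjustment is 6 < 19, so +2): 6 + 2 = 8.
§5 applies: 8 + 2 = 10.
§6 does not apply.
§8 applies: 10 + 2 = 12.
Final offense level: 12.
Criminal history: 1 prior point → Category I (0-6).
Level 12 falls in the 10-15 band.
Grid: Level 10-15 × Category I = 22-26 months.

22-26 months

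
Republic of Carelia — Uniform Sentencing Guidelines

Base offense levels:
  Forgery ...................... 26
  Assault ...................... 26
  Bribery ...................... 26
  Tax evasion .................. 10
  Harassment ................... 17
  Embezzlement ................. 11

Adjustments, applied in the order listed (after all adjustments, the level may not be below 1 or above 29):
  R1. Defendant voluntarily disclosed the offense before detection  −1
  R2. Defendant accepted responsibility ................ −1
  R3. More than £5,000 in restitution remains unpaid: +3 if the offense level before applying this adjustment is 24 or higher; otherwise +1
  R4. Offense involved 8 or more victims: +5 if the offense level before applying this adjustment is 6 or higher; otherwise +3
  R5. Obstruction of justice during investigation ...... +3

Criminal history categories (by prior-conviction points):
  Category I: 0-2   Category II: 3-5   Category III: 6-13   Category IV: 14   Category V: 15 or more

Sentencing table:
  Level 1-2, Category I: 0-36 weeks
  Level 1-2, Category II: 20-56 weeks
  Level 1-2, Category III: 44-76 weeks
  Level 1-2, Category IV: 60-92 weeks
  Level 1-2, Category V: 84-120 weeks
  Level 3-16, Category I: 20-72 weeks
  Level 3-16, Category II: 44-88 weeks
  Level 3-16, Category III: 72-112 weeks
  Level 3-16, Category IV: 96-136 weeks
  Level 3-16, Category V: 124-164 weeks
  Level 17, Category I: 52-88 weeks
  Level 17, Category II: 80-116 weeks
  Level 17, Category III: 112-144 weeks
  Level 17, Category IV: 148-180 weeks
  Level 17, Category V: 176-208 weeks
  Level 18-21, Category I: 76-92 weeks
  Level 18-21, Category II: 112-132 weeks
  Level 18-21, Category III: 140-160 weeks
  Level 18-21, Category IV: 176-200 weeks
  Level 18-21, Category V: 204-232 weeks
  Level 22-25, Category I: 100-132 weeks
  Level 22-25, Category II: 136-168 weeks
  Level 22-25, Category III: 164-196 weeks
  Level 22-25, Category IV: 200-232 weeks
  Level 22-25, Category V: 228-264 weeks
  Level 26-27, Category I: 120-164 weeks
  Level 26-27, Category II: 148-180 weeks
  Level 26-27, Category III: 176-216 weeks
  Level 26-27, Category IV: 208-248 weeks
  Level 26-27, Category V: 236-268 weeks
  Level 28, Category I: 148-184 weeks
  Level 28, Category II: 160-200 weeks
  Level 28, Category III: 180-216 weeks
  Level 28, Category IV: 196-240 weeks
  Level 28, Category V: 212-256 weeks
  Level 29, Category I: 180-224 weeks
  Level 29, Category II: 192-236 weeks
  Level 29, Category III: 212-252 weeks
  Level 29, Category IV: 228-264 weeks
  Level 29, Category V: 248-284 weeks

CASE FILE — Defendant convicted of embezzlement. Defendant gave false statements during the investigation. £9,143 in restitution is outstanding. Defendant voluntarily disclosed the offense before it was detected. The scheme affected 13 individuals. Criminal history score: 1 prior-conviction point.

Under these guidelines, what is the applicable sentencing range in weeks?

Base offense level for embezzlement: 11.
R1 applies: 11 − 1 = 10.
R3 applies (level before this adjustment is 10 < 24, so +1): 10 + 1 = 11.
R4 applies (level before this adjustment is 11 ≥ 6, so +5): 11 + 5 = 16.
R5 applies: 16 + 3 = 19.
Final offense level: 19.
Criminal history: 1 prior point → Category I (0-2).
Level 19 falls in the 18-21 band.
Grid: Level 18-21 × Category I = 76-92 weeks.

76-92 weeks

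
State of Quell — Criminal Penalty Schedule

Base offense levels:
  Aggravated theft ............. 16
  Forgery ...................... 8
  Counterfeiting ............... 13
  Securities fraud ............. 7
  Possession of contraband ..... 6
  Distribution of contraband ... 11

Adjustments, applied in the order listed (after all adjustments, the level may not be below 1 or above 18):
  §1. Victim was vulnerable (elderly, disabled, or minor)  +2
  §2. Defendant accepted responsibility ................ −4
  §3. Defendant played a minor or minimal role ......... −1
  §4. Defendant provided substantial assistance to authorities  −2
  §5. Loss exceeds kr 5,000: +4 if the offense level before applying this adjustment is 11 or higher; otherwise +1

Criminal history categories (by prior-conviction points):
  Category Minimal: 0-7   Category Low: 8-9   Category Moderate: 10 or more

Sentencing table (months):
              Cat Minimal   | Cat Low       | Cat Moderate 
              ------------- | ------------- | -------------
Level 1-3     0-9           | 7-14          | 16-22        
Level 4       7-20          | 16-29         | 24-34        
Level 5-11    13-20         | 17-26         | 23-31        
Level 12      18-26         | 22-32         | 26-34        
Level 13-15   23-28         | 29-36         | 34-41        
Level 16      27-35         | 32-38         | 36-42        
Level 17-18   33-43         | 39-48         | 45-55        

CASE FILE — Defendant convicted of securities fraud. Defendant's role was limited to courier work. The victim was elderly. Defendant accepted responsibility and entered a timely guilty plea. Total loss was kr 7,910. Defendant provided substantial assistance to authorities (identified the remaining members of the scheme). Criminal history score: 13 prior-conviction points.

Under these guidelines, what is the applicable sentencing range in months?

16-22 months

Base offense level for securities fraud: 7.
§1 applies: 7 + 2 = 9.
§2 applies: 9 − 4 = 5.
§3 applies: 5 − 1 = 4.
§4 applies: 4 − 2 = 2.
§5 applies (level before this adjustment is 2 < 11, so +1): 2 + 1 = 3.
Final offense level: 3.
Criminal history: 13 prior points → Category Moderate (10+).
Level 3 falls in the 1-3 band.
Grid: Level 1-3 × Category Moderate = 16-22 months.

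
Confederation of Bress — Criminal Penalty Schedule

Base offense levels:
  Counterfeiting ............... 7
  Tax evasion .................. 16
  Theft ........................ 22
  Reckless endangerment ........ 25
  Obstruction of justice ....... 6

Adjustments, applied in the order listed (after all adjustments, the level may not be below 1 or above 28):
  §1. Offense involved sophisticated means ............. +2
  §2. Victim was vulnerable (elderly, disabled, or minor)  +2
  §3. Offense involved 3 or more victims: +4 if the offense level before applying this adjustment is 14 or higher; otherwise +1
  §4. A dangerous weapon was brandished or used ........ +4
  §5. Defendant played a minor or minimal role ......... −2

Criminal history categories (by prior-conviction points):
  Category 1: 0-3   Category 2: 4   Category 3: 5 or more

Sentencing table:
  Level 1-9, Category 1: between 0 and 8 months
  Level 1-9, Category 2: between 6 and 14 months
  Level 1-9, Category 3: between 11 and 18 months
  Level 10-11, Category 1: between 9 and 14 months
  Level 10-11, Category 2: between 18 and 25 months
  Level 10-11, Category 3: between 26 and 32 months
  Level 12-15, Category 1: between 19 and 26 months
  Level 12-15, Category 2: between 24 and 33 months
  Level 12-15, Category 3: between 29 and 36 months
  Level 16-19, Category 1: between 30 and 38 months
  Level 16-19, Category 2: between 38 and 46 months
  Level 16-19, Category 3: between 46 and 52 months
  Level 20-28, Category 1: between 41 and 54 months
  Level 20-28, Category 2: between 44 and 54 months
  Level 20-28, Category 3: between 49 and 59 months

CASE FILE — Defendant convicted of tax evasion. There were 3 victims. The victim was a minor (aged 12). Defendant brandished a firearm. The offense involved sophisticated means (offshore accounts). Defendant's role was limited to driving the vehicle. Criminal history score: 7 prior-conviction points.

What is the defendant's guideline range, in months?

49-59 months

Base offense level for tax evasion: 16.
§1 applies: 16 + 2 = 18.
§2 applies: 18 + 2 = 20.
§3 applies (level before this adjustment is 20 ≥ 14, so +4): 20 + 4 = 24.
§4 applies: 24 + 4 = 28.
§5 applies: 28 − 2 = 26.
Final offense level: 26.
Criminal history: 7 prior points → Category 3 (5+).
Level 26 falls in the 20-28 band.
Grid: Level 20-28 × Category 3 = 49-59 months.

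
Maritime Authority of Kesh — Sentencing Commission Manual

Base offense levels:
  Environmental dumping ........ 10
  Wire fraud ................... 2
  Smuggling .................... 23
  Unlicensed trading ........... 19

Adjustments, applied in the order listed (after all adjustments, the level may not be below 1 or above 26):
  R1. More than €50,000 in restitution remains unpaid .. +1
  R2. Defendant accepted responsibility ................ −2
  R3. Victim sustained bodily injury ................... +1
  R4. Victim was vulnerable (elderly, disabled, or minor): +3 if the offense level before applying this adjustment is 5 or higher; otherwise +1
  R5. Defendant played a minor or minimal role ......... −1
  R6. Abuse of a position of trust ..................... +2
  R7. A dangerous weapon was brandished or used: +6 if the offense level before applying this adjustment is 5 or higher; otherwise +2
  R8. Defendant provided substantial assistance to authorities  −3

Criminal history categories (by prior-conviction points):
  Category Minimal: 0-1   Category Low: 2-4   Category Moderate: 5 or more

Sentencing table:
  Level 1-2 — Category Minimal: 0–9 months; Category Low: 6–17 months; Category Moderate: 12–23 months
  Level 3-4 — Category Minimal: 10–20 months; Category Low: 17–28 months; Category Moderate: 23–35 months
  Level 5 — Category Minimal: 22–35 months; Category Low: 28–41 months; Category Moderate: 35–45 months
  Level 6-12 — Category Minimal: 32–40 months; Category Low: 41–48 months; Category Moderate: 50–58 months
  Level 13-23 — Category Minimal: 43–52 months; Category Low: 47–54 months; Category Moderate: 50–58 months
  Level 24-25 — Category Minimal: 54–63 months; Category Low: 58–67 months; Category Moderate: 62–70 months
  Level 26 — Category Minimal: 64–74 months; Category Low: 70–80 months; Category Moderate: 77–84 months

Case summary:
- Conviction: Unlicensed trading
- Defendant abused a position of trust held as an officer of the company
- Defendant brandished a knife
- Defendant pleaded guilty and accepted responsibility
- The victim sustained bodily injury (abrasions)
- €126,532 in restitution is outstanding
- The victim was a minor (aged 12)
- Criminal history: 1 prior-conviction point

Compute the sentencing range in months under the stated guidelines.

Base offense level for unlicensed trading: 19.
R1 applies: 19 + 1 = 20.
R2 applies: 20 − 2 = 18.
R3 applies: 18 + 1 = 19.
R4 applies (level before this adjustment is 19 ≥ 5, so +3): 19 + 3 = 22.
R5 does not apply.
R6 applies: 22 + 2 = 24.
R7 applies (level before this adjustment is 24 ≥ 5, so +6): 24 + 6 = 30.
R8 does not apply.
Level 30 exceeds the maximum of 26; capped at 26.
Final offense level: 26.
Criminal history: 1 prior point → Category Minimal (0-1).
Level 26 falls in the 26 band.
Grid: Level 26 × Category Minimal = 64-74 months.

64-74 months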